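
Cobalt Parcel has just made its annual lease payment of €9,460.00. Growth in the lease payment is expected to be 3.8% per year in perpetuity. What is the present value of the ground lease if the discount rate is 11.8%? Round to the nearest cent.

D₁ = D₀ × (1 + g) = €9,460.00 × 1.038 = €9,819.4800
Growing perpetuity: P = D₁ / (r − g) = €9,819.4800 / (0.118 − 0.038) = €122,743.50

€122743.50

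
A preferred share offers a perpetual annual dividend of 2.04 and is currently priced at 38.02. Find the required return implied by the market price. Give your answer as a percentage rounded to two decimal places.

P = C/r ⇒ r = C/P = 2.04/38.02 = 0.053656

5.37%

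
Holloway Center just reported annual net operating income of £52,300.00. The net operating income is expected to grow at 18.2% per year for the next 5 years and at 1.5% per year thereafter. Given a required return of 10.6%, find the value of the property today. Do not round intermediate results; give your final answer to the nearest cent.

£1133884.75

D_1 = 61818.60000
D_2 = 73069.58520
D_3 = 86368.24971
D_4 = 102087.27115
D_5 = 120667.15450
Terminal value at year 5: TV = D_5×(1+g_2)/(r−g_2) = 122477.16182/0.091 = 1345902.87715
P_0 = D_1/(1+r)^1 + D_2/(1+r)^2 + D_3/(1+r)^3 + D_4/(1+r)^4 + D_5/(1+r)^5 + TV/(1+r)^5
    = 55893.85172 + 59734.65889 + 63839.39133 + 68226.18494 + 72914.42188 + 813276.24408 = 1133884.75284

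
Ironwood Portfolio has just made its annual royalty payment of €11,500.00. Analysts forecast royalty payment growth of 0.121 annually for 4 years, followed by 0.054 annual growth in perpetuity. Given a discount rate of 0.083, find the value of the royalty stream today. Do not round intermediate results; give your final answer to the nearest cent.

D_1 = 12891.50000
D_2 = 14451.37150
D_3 = 16199.98745
D_4 = 18160.18593
Terminal value at year 4: TV = D_4×(1+g_2)/(r−g_2) = 19140.83597/0.029 = 660028.82667
P_0 = D_1/(1+r)^1 + D_2/(1+r)^2 + D_3/(1+r)^3 + D_4/(1+r)^4 + TV/(1+r)^4
    = 11903.50877 + 12321.17575 + 12753.49770 + 13200.98885 + 479787.66372 = 529966.83479

€529966.83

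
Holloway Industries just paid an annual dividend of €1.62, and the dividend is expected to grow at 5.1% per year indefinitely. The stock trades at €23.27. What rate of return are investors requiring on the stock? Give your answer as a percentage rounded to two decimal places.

D₁ = €1.62 × 1.051 = €1.7026
P = D₁/(r − g) ⇒ r = D₁/P + g = €1.7026/€23.27 + 0.051 = 0.073168 + 0.051 = 0.124168

12.42%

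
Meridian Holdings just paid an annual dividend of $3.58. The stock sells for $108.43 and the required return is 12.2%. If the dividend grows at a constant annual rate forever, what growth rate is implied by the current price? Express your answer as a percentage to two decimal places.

8.61%

P = D₀(1+g)/(r−g) ⇒ P(r−g) = D₀(1+g) ⇒ g(P+D₀) = P·r − D₀
g = (P·r − D₀)/(P + D₀) = ($108.43×0.122 − $3.58) / ($108.43 + $3.58) = 0.086139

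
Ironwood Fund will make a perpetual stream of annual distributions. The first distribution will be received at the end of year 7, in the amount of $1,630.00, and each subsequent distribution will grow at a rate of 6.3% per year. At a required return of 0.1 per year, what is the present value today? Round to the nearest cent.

$24867.37

Value at end of year 6: C₁ / (r − g) = $1,630.00 / (0.1 − 0.063) = $44,054.0541
Discount to today: PV = $44,054.0541 / (1 + 0.1)^6 = $44,054.0541 / 1.771561 = $24,867.37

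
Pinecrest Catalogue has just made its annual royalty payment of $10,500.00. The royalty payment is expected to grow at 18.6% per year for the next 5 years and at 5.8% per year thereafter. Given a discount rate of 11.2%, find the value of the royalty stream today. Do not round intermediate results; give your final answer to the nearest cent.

$347868.78

D_1 = 12453.00000
D_2 = 14769.25800
D_3 = 17516.33999
D_4 = 20774.37923
D_5 = 24638.41376
Terminal value at year 5: TV = D_5×(1+g_2)/(r−g_2) = 26067.44176/0.054 = 482730.40296
P_0 = D_1/(1+r)^1 + D_2/(1+r)^2 + D_3/(1+r)^3 + D_4/(1+r)^4 + D_5/(1+r)^5 + TV/(1+r)^5
    = 11198.74101 + 11943.98097 + 12738.81423 + 13586.54108 + 14490.68140 + 283910.01710 = 347868.77578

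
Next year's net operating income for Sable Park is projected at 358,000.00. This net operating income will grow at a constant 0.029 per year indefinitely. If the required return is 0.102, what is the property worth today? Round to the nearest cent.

4904109.59

Growing perpetuity: P = D₁ / (r − g) = 358,000.0000 / (0.102 − 0.029) = 4,904,109.59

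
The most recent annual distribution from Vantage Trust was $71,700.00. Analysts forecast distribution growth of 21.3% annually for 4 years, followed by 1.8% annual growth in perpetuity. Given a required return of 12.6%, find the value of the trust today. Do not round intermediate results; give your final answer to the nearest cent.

D_1 = 86972.10000
D_2 = 105497.15730
D_3 = 127968.05180
D_4 = 155225.24684
Terminal value at year 4: TV = D_4×(1+g_2)/(r−g_2) = 158019.30128/0.108 = 1463141.67854
P_0 = D_1/(1+r)^1 + D_2/(1+r)^2 + D_3/(1+r)^3 + D_4/(1+r)^4 + TV/(1+r)^4
    = 77239.87567 + 83207.78791 + 89636.80882 + 96562.56581 + 910191.59251 = 1256838.63071

$1256838.63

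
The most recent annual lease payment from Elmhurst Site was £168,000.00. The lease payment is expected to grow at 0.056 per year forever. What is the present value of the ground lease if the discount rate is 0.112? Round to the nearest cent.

£3168000.00

D₁ = D₀ × (1 + g) = £168,000.00 × 1.056 = £177,408.0000
Growing perpetuity: P = D₁ / (r − g) = £177,408.0000 / (0.112 − 0.056) = £3,168,000.00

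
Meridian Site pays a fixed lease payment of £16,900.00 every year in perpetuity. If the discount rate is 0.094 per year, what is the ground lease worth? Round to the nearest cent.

£179787.23

Level perpetuity: PV = C / r = £16,900.00 / 0.094 = £179,787.23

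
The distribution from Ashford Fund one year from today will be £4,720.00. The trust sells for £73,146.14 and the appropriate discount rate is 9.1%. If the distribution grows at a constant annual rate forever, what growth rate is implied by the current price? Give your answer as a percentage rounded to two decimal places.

2.65%

P = D₁/(r−g) ⇒ g = r − D₁/P = 0.091 − £4,720.00/£73,146.14 = 0.026472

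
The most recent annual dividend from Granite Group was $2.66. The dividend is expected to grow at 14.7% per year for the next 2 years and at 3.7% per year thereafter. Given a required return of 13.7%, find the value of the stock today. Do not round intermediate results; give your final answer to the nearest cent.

D_1 = 3.05102
D_2 = 3.49952
Terminal value at year 2: TV = D_2×(1+g_2)/(r−g_2) = 3.62900/0.1 = 36.29002
P_0 = D_1/(1+r)^1 + D_2/(1+r)^2 + TV/(1+r)^2
    = 2.68339 + 2.70700 + 28.07154 = 33.46193

$33.46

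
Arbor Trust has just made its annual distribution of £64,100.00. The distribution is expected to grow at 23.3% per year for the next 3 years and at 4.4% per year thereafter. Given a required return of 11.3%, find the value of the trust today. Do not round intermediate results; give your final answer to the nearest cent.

D_1 = 79035.30000
D_2 = 97450.52490
D_3 = 120156.49720
Terminal value at year 3: TV = D_3×(1+g_2)/(r−g_2) = 125443.38308/0.069 = 1818020.04462
P_0 = D_1/(1+r)^1 + D_2/(1+r)^2 + D_3/(1+r)^3 + TV/(1+r)^3
    = 71011.05121 + 78667.22924 + 87148.87121 + 1318600.31219 = 1555427.46385

£1555427.46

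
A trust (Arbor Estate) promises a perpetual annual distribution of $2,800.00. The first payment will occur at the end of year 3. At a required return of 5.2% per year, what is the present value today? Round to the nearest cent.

Value at end of year 2: C / r = $2,800.00 / 0.052 = $53,846.1538
Discount to today: PV = $53,846.1538 / (1 + 0.052)^2 = $53,846.1538 / 1.106704 = $48,654.52

$48654.52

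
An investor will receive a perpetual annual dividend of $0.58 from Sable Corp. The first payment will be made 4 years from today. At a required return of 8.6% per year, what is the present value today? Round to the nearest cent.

Value at end of year 3: C / r = $0.58 / 0.086 = $6.7442
Discount to today: PV = $6.7442 / (1 + 0.086)^3 = $6.7442 / 1.280824 = $5.27

$5.27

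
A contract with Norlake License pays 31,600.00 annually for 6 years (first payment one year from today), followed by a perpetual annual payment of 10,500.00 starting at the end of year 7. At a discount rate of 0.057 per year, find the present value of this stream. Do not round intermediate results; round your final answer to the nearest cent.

PV of 6-year annuity: 31,600.00 × [1 − (1+0.057)^−6] / 0.057 = 156862.92661
Perpetuity value at year 6: 10,500.00 / 0.057 = 184210.52632
PV of perpetuity: 184210.52632 / (1+0.057)^6 = 132088.35134
Total PV = 156862.92661 + 132088.35134 = 288951.27794

288951.28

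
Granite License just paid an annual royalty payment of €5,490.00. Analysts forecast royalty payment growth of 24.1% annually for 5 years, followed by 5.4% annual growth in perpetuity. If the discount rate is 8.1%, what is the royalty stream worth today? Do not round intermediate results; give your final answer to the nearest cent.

€469673.34

D_1 = 6813.09000
D_2 = 8455.04469
D_3 = 10492.71046
D_4 = 13021.45368
D_5 = 16159.62402
Terminal value at year 5: TV = D_5×(1+g_2)/(r−g_2) = 17032.24372/0.027 = 630823.84131
P_0 = D_1/(1+r)^1 + D_2/(1+r)^2 + D_3/(1+r)^3 + D_4/(1+r)^4 + D_5/(1+r)^5 + TV/(1+r)^5
    = 6302.58094 + 7235.43289 + 8306.35727 + 9535.79036 + 10947.19319 + 427345.98585 = 469673.34050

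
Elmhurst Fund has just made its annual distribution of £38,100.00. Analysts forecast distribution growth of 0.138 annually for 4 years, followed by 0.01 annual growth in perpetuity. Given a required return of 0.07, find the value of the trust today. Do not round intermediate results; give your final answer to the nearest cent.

£998796.70

D_1 = 43357.80000
D_2 = 49341.17640
D_3 = 56150.25874
D_4 = 63898.99445
Terminal value at year 4: TV = D_4×(1+g_2)/(r−g_2) = 64537.98439/0.06 = 1075633.07324
P_0 = D_1/(1+r)^1 + D_2/(1+r)^2 + D_3/(1+r)^3 + D_4/(1+r)^4 + TV/(1+r)^4
    = 40521.30841 + 43096.49437 + 45835.33700 + 48748.23692 + 820595.32149 = 998796.69819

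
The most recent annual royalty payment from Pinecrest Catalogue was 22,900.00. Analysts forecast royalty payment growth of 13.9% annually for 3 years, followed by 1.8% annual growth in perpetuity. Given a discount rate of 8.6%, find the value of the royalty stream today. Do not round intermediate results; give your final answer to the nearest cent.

D_1 = 26083.10000
D_2 = 29708.65090
D_3 = 33838.15338
Terminal value at year 3: TV = D_3×(1+g_2)/(r−g_2) = 34447.24014/0.068 = 506577.06082
P_0 = D_1/(1+r)^1 + D_2/(1+r)^2 + D_3/(1+r)^3 + TV/(1+r)^3
    = 24017.58748 + 25189.71652 + 26419.04891 + 395508.70274 = 471135.05563

471135.06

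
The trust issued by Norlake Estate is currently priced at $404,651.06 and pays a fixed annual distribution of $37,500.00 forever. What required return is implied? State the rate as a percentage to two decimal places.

P = C/r ⇒ r = C/P = $37,500.00/$404,651.06 = 0.092672

9.27%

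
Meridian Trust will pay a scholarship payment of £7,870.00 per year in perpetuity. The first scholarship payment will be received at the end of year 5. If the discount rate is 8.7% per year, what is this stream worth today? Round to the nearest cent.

Value at end of year 4: C / r = £7,870.00 / 0.087 = £90,459.7701
Discount to today: PV = £90,459.7701 / (1 + 0.087)^4 = £90,459.7701 / 1.396105 = £64,794.37

£64794.37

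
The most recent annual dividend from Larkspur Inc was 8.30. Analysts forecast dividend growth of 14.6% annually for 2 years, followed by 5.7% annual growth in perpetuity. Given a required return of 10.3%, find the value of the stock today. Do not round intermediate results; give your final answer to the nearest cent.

223.46

D_1 = 9.51180
D_2 = 10.90052
Terminal value at year 2: TV = D_2×(1+g_2)/(r−g_2) = 11.52185/0.046 = 250.47506
P_0 = D_1/(1+r)^1 + D_2/(1+r)^2 + TV/(1+r)^2
    = 8.62357 + 8.95976 + 205.87967 = 223.46300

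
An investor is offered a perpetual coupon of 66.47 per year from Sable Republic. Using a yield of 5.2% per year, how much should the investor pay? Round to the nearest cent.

Level perpetuity: PV = C / r = 66.47 / 0.052 = 1,278.27

1278.27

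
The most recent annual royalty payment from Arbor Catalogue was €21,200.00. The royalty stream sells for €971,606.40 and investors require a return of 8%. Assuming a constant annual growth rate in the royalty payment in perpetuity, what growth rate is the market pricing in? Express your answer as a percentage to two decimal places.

5.69%

P = D₀(1+g)/(r−g) ⇒ P(r−g) = D₀(1+g) ⇒ g(P+D₀) = P·r − D₀
g = (P·r − D₀)/(P + D₀) = (€971,606.40×0.08 − €21,200.00) / (€971,606.40 + €21,200.00) = 0.056938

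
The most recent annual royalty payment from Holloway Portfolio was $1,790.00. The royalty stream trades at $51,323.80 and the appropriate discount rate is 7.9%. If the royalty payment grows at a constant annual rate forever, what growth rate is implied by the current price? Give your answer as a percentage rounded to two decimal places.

P = D₀(1+g)/(r−g) ⇒ P(r−g) = D₀(1+g) ⇒ g(P+D₀) = P·r − D₀
g = (P·r − D₀)/(P + D₀) = ($51,323.80×0.079 − $1,790.00) / ($51,323.80 + $1,790.00) = 0.042636

4.26%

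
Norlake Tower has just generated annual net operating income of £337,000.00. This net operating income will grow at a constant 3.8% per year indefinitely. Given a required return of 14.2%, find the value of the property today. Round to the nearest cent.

D₁ = D₀ × (1 + g) = £337,000.00 × 1.038 = £349,806.0000
Growing perpetuity: P = D₁ / (r − g) = £349,806.0000 / (0.142 − 0.038) = £3,363,519.23

£3363519.23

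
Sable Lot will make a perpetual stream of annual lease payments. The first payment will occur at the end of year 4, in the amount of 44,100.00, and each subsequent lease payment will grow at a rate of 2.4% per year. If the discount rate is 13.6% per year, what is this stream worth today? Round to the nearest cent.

268587.36

Value at end of year 3: C₁ / (r − g) = 44,100.00 / (0.136 − 0.024) = 393,750.0000
Discount to today: PV = 393,750.0000 / (1 + 0.136)^3 = 393,750.0000 / 1.466003 = 268,587.36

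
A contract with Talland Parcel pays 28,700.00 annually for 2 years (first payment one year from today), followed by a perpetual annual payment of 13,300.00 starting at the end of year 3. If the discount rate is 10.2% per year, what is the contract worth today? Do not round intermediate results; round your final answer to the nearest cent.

PV of 2-year annuity: 28,700.00 × [1 − (1+0.102)^−2] / 0.102 = 49676.54915
Perpetuity value at year 2: 13,300.00 / 0.102 = 130392.15686
PV of perpetuity: 130392.15686 / (1+0.102)^2 = 107371.31701
Total PV = 49676.54915 + 107371.31701 = 157047.86617

157047.87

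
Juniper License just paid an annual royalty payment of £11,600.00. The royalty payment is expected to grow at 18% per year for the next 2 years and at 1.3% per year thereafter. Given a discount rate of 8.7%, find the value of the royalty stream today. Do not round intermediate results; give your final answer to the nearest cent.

D_1 = 13688.00000
D_2 = 16151.84000
Terminal value at year 2: TV = D_2×(1+g_2)/(r−g_2) = 16361.81392/0.074 = 221105.59351
P_0 = D_1/(1+r)^1 + D_2/(1+r)^2 + TV/(1+r)^2
    = 12592.45630 + 13669.82377 + 187128.80375 = 213391.08382

£213391.08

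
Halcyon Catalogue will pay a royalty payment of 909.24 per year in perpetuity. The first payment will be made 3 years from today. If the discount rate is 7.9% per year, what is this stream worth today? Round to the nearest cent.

9885.73

Value at end of year 2: C / r = 909.24 / 0.079 = 11,509.3671
Discount to today: PV = 11,509.3671 / (1 + 0.079)^2 = 11,509.3671 / 1.164241 = 9,885.73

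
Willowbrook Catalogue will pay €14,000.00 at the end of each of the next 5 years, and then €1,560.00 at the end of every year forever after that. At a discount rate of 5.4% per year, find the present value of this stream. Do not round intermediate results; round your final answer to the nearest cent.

PV of 5-year annuity: €14,000.00 × [1 − (1+0.054)^−5] / 0.054 = 59948.28067
Perpetuity value at year 5: €1,560.00 / 0.054 = 28888.88889
PV of perpetuity: 28888.88889 / (1+0.054)^5 = 22208.93761
Total PV = 59948.28067 + 22208.93761 = 82157.21829

€82157.22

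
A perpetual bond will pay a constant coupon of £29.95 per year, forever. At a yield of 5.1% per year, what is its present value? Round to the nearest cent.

£587.25

Level perpetuity: PV = C / r = £29.95 / 0.051 = £587.25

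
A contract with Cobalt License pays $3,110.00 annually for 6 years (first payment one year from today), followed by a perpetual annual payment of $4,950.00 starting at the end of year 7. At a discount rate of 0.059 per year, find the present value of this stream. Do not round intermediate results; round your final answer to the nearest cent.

PV of 6-year annuity: $3,110.00 × [1 − (1+0.059)^−6] / 0.059 = 15341.04532
Perpetuity value at year 6: $4,950.00 / 0.059 = 83898.30508
PV of perpetuity: 83898.30508 / (1+0.059)^6 = 59480.88568
Total PV = 15341.04532 + 59480.88568 = 74821.93100

$74821.93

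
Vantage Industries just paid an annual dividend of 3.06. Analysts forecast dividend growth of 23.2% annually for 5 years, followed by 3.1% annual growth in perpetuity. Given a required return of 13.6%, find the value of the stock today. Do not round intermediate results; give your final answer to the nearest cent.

64.72

D_1 = 3.76992
D_2 = 4.64454
D_3 = 5.72208
D_4 = 7.04960
D_5 = 8.68510
Terminal value at year 5: TV = D_5×(1+g_2)/(r−g_2) = 8.95434/0.105 = 85.27944
P_0 = D_1/(1+r)^1 + D_2/(1+r)^2 + D_3/(1+r)^3 + D_4/(1+r)^4 + D_5/(1+r)^5 + TV/(1+r)^5
    = 3.31859 + 3.59904 + 3.90318 + 4.23303 + 4.59075 + 45.07676 = 64.72134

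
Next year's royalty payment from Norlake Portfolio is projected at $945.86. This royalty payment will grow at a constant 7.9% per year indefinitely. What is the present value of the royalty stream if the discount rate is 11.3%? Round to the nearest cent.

$27819.41

Growing perpetuity: P = D₁ / (r − g) = $945.8600 / (0.113 − 0.079) = $27,819.41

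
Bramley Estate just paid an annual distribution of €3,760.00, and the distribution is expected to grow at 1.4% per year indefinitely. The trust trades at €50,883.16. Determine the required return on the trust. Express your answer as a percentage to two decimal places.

8.89%

D₁ = €3,760.00 × 1.014 = €3,812.6400
P = D₁/(r − g) ⇒ r = D₁/P + g = €3,812.6400/€50,883.16 + 0.014 = 0.074929 + 0.014 = 0.088929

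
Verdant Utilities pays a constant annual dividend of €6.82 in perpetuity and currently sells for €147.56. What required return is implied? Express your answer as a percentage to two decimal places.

4.62%

P = C/r ⇒ r = C/P = €6.82/€147.56 = 0.046218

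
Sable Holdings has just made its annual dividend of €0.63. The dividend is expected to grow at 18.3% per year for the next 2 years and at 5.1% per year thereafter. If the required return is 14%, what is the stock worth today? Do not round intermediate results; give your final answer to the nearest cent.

D_1 = 0.74529
D_2 = 0.88168
Terminal value at year 2: TV = D_2×(1+g_2)/(r−g_2) = 0.92664/0.089 = 10.41173
P_0 = D_1/(1+r)^1 + D_2/(1+r)^2 + TV/(1+r)^2
    = 0.65376 + 0.67842 + 8.01149 = 9.34367

€9.34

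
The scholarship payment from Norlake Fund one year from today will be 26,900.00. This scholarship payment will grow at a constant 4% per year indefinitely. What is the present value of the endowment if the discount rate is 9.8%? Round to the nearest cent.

463793.10

Growing perpetuity: P = D₁ / (r − g) = 26,900.0000 / (0.098 − 0.04) = 463,793.10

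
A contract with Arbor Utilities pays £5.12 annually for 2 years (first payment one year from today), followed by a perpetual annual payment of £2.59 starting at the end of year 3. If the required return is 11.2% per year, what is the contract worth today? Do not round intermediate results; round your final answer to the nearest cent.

PV of 2-year annuity: £5.12 × [1 − (1+0.112)^−2] / 0.112 = 8.74489
Perpetuity value at year 2: £2.59 / 0.112 = 23.12500
PV of perpetuity: 23.12500 / (1+0.112)^2 = 18.70132
Total PV = 8.74489 + 18.70132 = 27.44620

£27.45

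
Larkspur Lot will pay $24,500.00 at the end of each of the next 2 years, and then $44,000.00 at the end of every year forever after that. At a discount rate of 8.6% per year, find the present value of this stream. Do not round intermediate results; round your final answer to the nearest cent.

PV of 2-year annuity: $24,500.00 × [1 − (1+0.086)^−2] / 0.086 = 43333.19767
Perpetuity value at year 2: $44,000.00 / 0.086 = 511627.90698
PV of perpetuity: 511627.90698 / (1+0.086)^2 = 433805.02136
Total PV = 43333.19767 + 433805.02136 = 477138.21903

$477138.22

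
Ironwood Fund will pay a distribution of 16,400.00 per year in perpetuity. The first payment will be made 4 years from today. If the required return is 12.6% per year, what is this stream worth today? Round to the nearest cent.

Value at end of year 3: C / r = 16,400.00 / 0.126 = 130,158.7302
Discount to today: PV = 130,158.7302 / (1 + 0.126)^3 = 130,158.7302 / 1.427628 = 91,171.30

91171.30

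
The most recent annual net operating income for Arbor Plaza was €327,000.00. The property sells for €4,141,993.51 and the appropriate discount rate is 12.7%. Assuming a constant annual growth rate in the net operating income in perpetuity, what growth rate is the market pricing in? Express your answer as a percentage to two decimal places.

P = D₀(1+g)/(r−g) ⇒ P(r−g) = D₀(1+g) ⇒ g(P+D₀) = P·r − D₀
g = (P·r − D₀)/(P + D₀) = (€4,141,993.51×0.127 − €327,000.00) / (€4,141,993.51 + €327,000.00) = 0.044536

4.45%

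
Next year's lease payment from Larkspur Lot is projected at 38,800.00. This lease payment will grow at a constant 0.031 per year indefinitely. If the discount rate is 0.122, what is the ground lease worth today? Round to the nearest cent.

Growing perpetuity: P = D₁ / (r − g) = 38,800.0000 / (0.122 − 0.031) = 426,373.63

426373.63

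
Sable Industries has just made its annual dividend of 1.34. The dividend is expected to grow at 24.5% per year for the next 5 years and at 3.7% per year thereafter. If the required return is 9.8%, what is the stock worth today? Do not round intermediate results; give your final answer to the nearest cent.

D_1 = 1.66830
D_2 = 2.07703
D_3 = 2.58591
D_4 = 3.21945
D_5 = 4.00822
Terminal value at year 5: TV = D_5×(1+g_2)/(r−g_2) = 4.15652/0.061 = 68.13974
P_0 = D_1/(1+r)^1 + D_2/(1+r)^2 + D_3/(1+r)^3 + D_4/(1+r)^4 + D_5/(1+r)^5 + TV/(1+r)^5
    = 1.51940 + 1.72282 + 1.95347 + 2.21500 + 2.51154 + 42.69616 = 52.61837

52.62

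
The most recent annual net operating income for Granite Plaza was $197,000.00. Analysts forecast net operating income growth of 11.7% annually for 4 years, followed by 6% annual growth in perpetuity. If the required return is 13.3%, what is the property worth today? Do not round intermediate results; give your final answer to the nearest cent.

D_1 = 220049.00000
D_2 = 245794.73300
D_3 = 274552.71676
D_4 = 306675.38462
Terminal value at year 4: TV = D_4×(1+g_2)/(r−g_2) = 325075.90770/0.073 = 4453094.62602
P_0 = D_1/(1+r)^1 + D_2/(1+r)^2 + D_3/(1+r)^3 + D_4/(1+r)^4 + TV/(1+r)^4
    = 194218.00530 + 191475.29737 + 188771.32141 + 186105.53046 + 2702354.27796 = 3462924.43249

$3462924.43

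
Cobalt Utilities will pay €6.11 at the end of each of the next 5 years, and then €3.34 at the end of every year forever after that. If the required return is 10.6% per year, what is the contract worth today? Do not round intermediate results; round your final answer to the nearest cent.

PV of 5-year annuity: €6.11 × [1 − (1+0.106)^−5] / 0.106 = 22.81101
Perpetuity value at year 5: €3.34 / 0.106 = 31.50943
PV of perpetuity: 31.50943 / (1+0.106)^5 = 19.03991
Total PV = 22.81101 + 19.03991 = 41.85092

€41.85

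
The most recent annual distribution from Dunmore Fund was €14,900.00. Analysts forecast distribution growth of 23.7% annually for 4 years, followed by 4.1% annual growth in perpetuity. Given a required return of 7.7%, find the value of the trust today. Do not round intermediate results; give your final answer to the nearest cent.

€835084.28

D_1 = 18431.30000
D_2 = 22799.51810
D_3 = 28203.00389
D_4 = 34887.11581
Terminal value at year 4: TV = D_4×(1+g_2)/(r−g_2) = 36317.48756/0.036 = 1008819.09888
P_0 = D_1/(1+r)^1 + D_2/(1+r)^2 + D_3/(1+r)^3 + D_4/(1+r)^4 + TV/(1+r)^4
    = 17113.55617 + 19655.96006 + 22576.06555 + 25929.98430 + 749808.71254 = 835084.27862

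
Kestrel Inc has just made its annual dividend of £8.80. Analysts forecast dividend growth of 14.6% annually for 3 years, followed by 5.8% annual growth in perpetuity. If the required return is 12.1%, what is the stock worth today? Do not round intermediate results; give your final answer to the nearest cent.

D_1 = 10.08480
D_2 = 11.55718
D_3 = 13.24453
Terminal value at year 3: TV = D_3×(1+g_2)/(r−g_2) = 14.01271/0.063 = 222.42400
P_0 = D_1/(1+r)^1 + D_2/(1+r)^2 + D_3/(1+r)^3 + TV/(1+r)^3
    = 8.99625 + 9.19688 + 9.40199 + 157.89370 = 185.48883

£185.49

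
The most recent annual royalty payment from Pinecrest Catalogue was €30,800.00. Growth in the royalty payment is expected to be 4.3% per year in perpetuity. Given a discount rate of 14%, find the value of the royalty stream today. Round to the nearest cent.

€331179.38

D₁ = D₀ × (1 + g) = €30,800.00 × 1.043 = €32,124.4000
Growing perpetuity: P = D₁ / (r − g) = €32,124.4000 / (0.14 − 0.043) = €331,179.38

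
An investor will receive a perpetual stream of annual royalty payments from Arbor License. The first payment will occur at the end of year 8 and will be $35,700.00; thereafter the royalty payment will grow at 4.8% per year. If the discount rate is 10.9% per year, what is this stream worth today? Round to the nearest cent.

$283672.71

Value at end of year 7: C₁ / (r − g) = $35,700.00 / (0.109 − 0.048) = $585,245.9016
Discount to today: PV = $585,245.9016 / (1 + 0.109)^7 = $585,245.9016 / 2.063103 = $283,672.71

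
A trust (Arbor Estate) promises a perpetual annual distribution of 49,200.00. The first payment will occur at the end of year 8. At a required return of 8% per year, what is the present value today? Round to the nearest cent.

358846.59

Value at end of year 7: C / r = 49,200.00 / 0.08 = 615,000.0000
Discount to today: PV = 615,000.0000 / (1 + 0.08)^7 = 615,000.0000 / 1.713824 = 358,846.59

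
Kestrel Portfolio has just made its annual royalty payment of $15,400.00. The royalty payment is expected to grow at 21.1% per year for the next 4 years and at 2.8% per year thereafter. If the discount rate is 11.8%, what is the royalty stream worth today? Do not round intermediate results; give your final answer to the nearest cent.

D_1 = 18649.40000
D_2 = 22584.42340
D_3 = 27349.73674
D_4 = 33120.53119
Terminal value at year 4: TV = D_4×(1+g_2)/(r−g_2) = 34047.90606/0.09 = 378310.06736
P_0 = D_1/(1+r)^1 + D_2/(1+r)^2 + D_3/(1+r)^3 + D_4/(1+r)^4 + TV/(1+r)^4
    = 16681.03757 + 18068.63729 + 19571.66347 + 21199.71777 + 242147.88740 = 317668.94350

$317668.94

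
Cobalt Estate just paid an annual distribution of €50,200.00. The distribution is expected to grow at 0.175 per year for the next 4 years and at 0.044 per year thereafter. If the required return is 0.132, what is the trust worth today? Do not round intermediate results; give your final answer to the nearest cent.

€911940.14

D_1 = 58985.00000
D_2 = 69307.37500
D_3 = 81436.16562
D_4 = 95687.49461
Terminal value at year 4: TV = D_4×(1+g_2)/(r−g_2) = 99897.74437/0.088 = 1135201.64059
P_0 = D_1/(1+r)^1 + D_2/(1+r)^2 + D_3/(1+r)^3 + D_4/(1+r)^4 + TV/(1+r)^4
    = 52106.89046 + 54086.21580 + 56140.72753 + 58273.28167 + 691333.02348 = 911940.13895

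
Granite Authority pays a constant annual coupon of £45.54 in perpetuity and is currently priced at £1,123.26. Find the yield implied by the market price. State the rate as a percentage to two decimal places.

4.05%

P = C/r ⇒ r = C/P = £45.54/£1,123.26 = 0.040543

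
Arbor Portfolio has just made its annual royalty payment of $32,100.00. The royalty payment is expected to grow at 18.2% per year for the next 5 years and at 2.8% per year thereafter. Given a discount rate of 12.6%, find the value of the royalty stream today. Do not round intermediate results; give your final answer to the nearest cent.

$615302.77

D_1 = 37942.20000
D_2 = 44847.68040
D_3 = 53009.95823
D_4 = 62657.77063
D_5 = 74061.48489
Terminal value at year 5: TV = D_5×(1+g_2)/(r−g_2) = 76135.20646/0.098 = 776889.86187
P_0 = D_1/(1+r)^1 + D_2/(1+r)^2 + D_3/(1+r)^3 + D_4/(1+r)^4 + D_5/(1+r)^5 + TV/(1+r)^5
    = 33696.44760 + 35372.29224 + 37131.48262 + 38978.16382 + 40916.68706 + 429207.69694 = 615302.77028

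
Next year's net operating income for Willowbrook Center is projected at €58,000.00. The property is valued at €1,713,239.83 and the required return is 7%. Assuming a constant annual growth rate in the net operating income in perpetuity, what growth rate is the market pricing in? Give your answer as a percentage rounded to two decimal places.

3.61%

P = D₁/(r−g) ⇒ g = r − D₁/P = 0.07 − €58,000.00/€1,713,239.83 = 0.036146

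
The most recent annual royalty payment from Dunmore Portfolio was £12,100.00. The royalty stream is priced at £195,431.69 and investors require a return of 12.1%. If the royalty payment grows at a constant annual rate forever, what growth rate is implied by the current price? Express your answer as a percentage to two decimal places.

5.56%

P = D₀(1+g)/(r−g) ⇒ P(r−g) = D₀(1+g) ⇒ g(P+D₀) = P·r − D₀
g = (P·r − D₀)/(P + D₀) = (£195,431.69×0.121 − £12,100.00) / (£195,431.69 + £12,100.00) = 0.055641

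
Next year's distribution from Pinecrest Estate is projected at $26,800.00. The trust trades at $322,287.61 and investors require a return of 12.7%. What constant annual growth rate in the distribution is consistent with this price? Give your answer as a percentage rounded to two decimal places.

4.38%

P = D₁/(r−g) ⇒ g = r − D₁/P = 0.127 − $26,800.00/$322,287.61 = 0.043844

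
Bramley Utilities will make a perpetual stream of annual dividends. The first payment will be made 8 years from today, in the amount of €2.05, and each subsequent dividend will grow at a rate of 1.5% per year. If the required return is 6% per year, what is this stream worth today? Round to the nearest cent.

Value at end of year 7: C₁ / (r − g) = €2.05 / (0.06 − 0.015) = €45.5556
Discount to today: PV = €45.5556 / (1 + 0.06)^7 = €45.5556 / 1.503630 = €30.30

€30.30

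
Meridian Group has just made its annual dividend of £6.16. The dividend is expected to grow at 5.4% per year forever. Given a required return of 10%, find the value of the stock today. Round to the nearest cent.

£141.14

D₁ = D₀ × (1 + g) = £6.16 × 1.054 = £6.4926
Growing perpetuity: P = D₁ / (r − g) = £6.4926 / (0.1 − 0.054) = £141.14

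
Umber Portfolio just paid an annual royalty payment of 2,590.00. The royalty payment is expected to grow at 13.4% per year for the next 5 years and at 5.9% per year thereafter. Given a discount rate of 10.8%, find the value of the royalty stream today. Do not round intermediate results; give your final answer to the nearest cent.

76749.48

D_1 = 2937.06000
D_2 = 3330.62604
D_3 = 3776.92993
D_4 = 4283.03854
D_5 = 4856.96570
Terminal value at year 5: TV = D_5×(1+g_2)/(r−g_2) = 5143.52668/0.049 = 104969.93226
P_0 = D_1/(1+r)^1 + D_2/(1+r)^2 + D_3/(1+r)^3 + D_4/(1+r)^4 + D_5/(1+r)^5 + TV/(1+r)^5
    = 2650.77617 + 2712.97850 + 2776.64045 + 2841.79628 + 2908.48103 + 62858.80421 = 76749.47664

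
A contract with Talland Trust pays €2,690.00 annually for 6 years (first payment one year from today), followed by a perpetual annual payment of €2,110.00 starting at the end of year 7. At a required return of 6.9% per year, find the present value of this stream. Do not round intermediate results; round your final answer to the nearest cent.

PV of 6-year annuity: €2,690.00 × [1 − (1+0.069)^−6] / 0.069 = 12861.67069
Perpetuity value at year 6: €2,110.00 / 0.069 = 30579.71014
PV of perpetuity: 30579.71014 / (1+0.069)^6 = 20491.18779
Total PV = 12861.67069 + 20491.18779 = 33352.85847

€33352.86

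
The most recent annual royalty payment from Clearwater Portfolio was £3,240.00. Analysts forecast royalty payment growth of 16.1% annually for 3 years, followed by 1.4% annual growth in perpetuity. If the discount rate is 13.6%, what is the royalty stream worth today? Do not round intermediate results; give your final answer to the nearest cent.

D_1 = 3761.64000
D_2 = 4367.26404
D_3 = 5070.39355
Terminal value at year 3: TV = D_3×(1+g_2)/(r−g_2) = 5141.37906/0.122 = 42142.45131
P_0 = D_1/(1+r)^1 + D_2/(1+r)^2 + D_3/(1+r)^3 + TV/(1+r)^3
    = 3311.30282 + 3384.17480 + 3458.65048 + 28746.48838 = 38900.61647

£38900.62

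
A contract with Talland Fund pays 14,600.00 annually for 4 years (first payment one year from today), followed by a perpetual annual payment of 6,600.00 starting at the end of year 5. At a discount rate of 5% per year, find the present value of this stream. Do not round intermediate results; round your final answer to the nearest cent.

160367.60

PV of 4-year annuity: 14,600.00 × [1 − (1+0.05)^−4] / 0.05 = 51770.87736
Perpetuity value at year 4: 6,600.00 / 0.05 = 132000.00000
PV of perpetuity: 132000.00000 / (1+0.05)^4 = 108596.72667
Total PV = 51770.87736 + 108596.72667 = 160367.60403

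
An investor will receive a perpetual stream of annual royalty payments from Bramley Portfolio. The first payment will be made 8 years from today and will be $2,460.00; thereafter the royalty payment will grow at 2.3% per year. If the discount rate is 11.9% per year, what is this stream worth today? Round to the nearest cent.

$11664.15

Value at end of year 7: C₁ / (r − g) = $2,460.00 / (0.119 − 0.023) = $25,625.0000
Discount to today: PV = $25,625.0000 / (1 + 0.119)^7 = $25,625.0000 / 2.196902 = $11,664.15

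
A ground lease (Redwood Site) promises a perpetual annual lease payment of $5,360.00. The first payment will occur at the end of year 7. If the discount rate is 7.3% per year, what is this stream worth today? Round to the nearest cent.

$48110.91

Value at end of year 6: C / r = $5,360.00 / 0.073 = $73,424.6575
Discount to today: PV = $73,424.6575 / (1 + 0.073)^6 = $73,424.6575 / 1.526154 = $48,110.91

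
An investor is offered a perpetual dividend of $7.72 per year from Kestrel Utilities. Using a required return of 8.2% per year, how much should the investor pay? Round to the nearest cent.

Level perpetuity: PV = C / r = $7.72 / 0.082 = $94.15

$94.15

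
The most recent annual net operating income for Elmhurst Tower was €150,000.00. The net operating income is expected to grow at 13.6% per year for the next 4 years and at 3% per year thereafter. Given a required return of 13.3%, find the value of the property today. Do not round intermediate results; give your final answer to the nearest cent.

€2119932.52

D_1 = 170400.00000
D_2 = 193574.40000
D_3 = 219900.51840
D_4 = 249806.98890
Terminal value at year 4: TV = D_4×(1+g_2)/(r−g_2) = 257301.19857/0.103 = 2498069.88902
P_0 = D_1/(1+r)^1 + D_2/(1+r)^2 + D_3/(1+r)^3 + D_4/(1+r)^4 + TV/(1+r)^4
    = 150397.17564 + 150795.40294 + 151194.68467 + 151595.02364 + 1515950.23645 = 2119932.52335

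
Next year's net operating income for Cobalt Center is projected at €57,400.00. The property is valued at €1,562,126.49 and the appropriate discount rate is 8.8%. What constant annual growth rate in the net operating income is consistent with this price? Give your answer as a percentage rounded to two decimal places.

5.13%

P = D₁/(r−g) ⇒ g = r − D₁/P = 0.088 − €57,400.00/€1,562,126.49 = 0.051255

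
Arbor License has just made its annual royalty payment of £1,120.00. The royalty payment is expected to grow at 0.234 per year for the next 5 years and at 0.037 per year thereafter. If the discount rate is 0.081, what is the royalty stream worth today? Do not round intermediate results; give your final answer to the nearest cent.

£59644.09

D_1 = 1382.08000
D_2 = 1705.48672
D_3 = 2104.57061
D_4 = 2597.04014
D_5 = 3204.74753
Terminal value at year 5: TV = D_5×(1+g_2)/(r−g_2) = 3323.32319/0.044 = 75530.07241
P_0 = D_1/(1+r)^1 + D_2/(1+r)^2 + D_3/(1+r)^3 + D_4/(1+r)^4 + D_5/(1+r)^5 + TV/(1+r)^5
    = 1278.51989 + 1459.47599 + 1666.04382 + 1901.84836 + 2171.02763 + 51167.17401 = 59644.08969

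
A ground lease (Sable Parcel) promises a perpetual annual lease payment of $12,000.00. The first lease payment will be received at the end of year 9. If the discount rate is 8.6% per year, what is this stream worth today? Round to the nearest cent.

$72118.09

Value at end of year 8: C / r = $12,000.00 / 0.086 = $139,534.8837
Discount to today: PV = $139,534.8837 / (1 + 0.086)^8 = $139,534.8837 / 1.934811 = $72,118.09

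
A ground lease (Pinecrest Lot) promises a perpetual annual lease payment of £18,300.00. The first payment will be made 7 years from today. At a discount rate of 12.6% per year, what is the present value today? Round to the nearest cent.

£71260.72

Value at end of year 6: C / r = £18,300.00 / 0.126 = £145,238.0952
Discount to today: PV = £145,238.0952 / (1 + 0.126)^6 = £145,238.0952 / 2.038123 = £71,260.72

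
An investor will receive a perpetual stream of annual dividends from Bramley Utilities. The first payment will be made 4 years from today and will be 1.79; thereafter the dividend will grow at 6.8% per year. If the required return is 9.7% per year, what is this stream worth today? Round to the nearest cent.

46.76

Value at end of year 3: C₁ / (r − g) = 1.79 / (0.097 − 0.068) = 61.7241
Discount to today: PV = 61.7241 / (1 + 0.097)^3 = 61.7241 / 1.320140 = 46.76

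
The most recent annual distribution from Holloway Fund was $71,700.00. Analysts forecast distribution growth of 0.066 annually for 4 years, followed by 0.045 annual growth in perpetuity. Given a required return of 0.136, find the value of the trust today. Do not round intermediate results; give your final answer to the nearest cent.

$883682.76

D_1 = 76432.20000
D_2 = 81476.72520
D_3 = 86854.18906
D_4 = 92586.56554
Terminal value at year 4: TV = D_4×(1+g_2)/(r−g_2) = 96752.96099/0.091 = 1063219.35155
P_0 = D_1/(1+r)^1 + D_2/(1+r)^2 + D_3/(1+r)^3 + D_4/(1+r)^4 + TV/(1+r)^4
    = 67281.86620 + 63135.97655 + 59245.55546 + 55594.86103 + 638424.50298 = 883682.76223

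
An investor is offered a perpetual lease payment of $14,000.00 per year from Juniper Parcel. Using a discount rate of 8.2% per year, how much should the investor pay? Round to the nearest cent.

$170731.71

Level perpetuity: PV = C / r = $14,000.00 / 0.082 = $170,731.71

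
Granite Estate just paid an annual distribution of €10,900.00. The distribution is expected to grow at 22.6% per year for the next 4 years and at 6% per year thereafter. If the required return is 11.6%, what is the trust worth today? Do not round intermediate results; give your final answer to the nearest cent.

D_1 = 13363.40000
D_2 = 16383.52840
D_3 = 20086.20582
D_4 = 24625.68833
Terminal value at year 4: TV = D_4×(1+g_2)/(r−g_2) = 26103.22963/0.056 = 466129.10060
P_0 = D_1/(1+r)^1 + D_2/(1+r)^2 + D_3/(1+r)^3 + D_4/(1+r)^4 + TV/(1+r)^4
    = 11974.37276 + 13154.64248 + 14451.24702 + 15875.65309 + 300503.43349 = 355959.34884

€355959.35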